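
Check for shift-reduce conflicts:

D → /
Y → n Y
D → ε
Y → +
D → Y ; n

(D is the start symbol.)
Yes — I0: [D → .] vs [D → . /]

Augment with D' → D and build the canonical LR(0) collection (I0 = CLOSURE({[D' → . D]}), then GOTO on every symbol after a dot until no new states appear). It has 9 states:
  I0: { [D → . /], [D → . Y ; n], [D → .], [D' → . D], [Y → . +], [Y → . n Y] }  — shift, reduce
  I1: { [Y → + .] }  — reduce
  I2: { [D → / .] }  — reduce
  I3: { [D' → D .] }  — accept
  I4: { [D → Y . ; n] }  — shift
  I5: { [Y → . +], [Y → . n Y], [Y → n . Y] }  — shift
  I6: { [Y → n Y .] }  — reduce
  I7: { [D → Y ; . n] }  — shift
  I8: { [D → Y ; n .] }  — reduce

I0 contains reduce item [D → .] and shift items [D → . /], [Y → . +], [Y → . n Y] — shift-reduce conflict.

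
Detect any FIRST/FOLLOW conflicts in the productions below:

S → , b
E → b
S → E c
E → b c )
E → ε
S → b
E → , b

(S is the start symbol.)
A FIRST/FOLLOW conflict occurs when a non-terminal N has a nullable alternative N → β (β ⇒* ε) and another alternative N → α with FIRST(α) ∩ FOLLOW(N) ≠ ∅: on such a lookahead the parser cannot decide between expanding α and letting N vanish via β.

Nullable non-terminals: E.

E: nullable alternative(s) E → ε; FOLLOW(E) = { 'c' }
  E → b: FIRST \ {ε} = { 'b' } — disjoint from FOLLOW(E)
  E → b c ): FIRST \ {ε} = { 'b' } — disjoint from FOLLOW(E)
  E → ε: FIRST \ {ε} = { } — this is the only nullable alternative, skip
  E → , b: FIRST \ {ε} = { ',' } — disjoint from FOLLOW(E)

S has no nullable alternative, so no FIRST/FOLLOW check is needed there.

No FIRST/FOLLOW conflicts found.

Answer: No FIRST/FOLLOW conflicts.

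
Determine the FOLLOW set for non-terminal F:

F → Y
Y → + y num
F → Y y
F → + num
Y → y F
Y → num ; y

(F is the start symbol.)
{ $, 'y' }

To compute FOLLOW(F), find every occurrence of F on a right-hand side N → α F β: add FIRST(β) \ {ε}, and if β is empty or nullable also add FOLLOW(N). Iterate to a fixed point.

F is the start symbol, so $ ∈ FOLLOW(F).
In Y → y F: F is at the end, add FOLLOW(Y)

The FOLLOW sets referred to above (computed the same way, to a fixed point):
  FOLLOW(Y) = { $, 'y' }

Taking the union: FOLLOW(F) = { $, 'y' }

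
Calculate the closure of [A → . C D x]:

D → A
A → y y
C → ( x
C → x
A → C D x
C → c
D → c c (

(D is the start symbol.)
{ [A → . C D x], [C → . ( x], [C → . c], [C → . x] }

To compute CLOSURE, for each item [A → α.Bβ] where B is a non-terminal, add [B → .γ] for all productions B → γ; repeat for the newly added items until nothing changes.

Start with: [A → . C D x]
  [A → . C D x] has the dot before C: add [C → . ( x], [C → . x], [C → . c]
No further items can be added.

CLOSURE = { [A → . C D x], [C → . ( x], [C → . c], [C → . x] }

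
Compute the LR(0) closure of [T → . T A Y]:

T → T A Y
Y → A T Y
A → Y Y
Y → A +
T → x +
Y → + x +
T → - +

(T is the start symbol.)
To compute CLOSURE, for each item [A → α.Bβ] where B is a non-terminal, add [B → .γ] for all productions B → γ; repeat for the newly added items until nothing changes.

Start with: [T → . T A Y]
  [T → . T A Y] has the dot before T: add [T → . x +], [T → . - +]
No further items can be added.

CLOSURE = { [T → . - +], [T → . T A Y], [T → . x +] }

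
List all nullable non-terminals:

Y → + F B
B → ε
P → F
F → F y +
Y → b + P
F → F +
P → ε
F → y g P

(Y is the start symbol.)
A non-terminal is nullable if it can derive ε (the empty string): either it has an ε-production, or it has a production whose right-hand side consists entirely of nullable non-terminals.

ε-productions: B → ε, P → ε
So B, P are immediately nullable.
No further non-terminal can be added: every production for the remaining non-terminals contains a terminal or a non-nullable non-terminal.
Nullable = { 'B', 'P' }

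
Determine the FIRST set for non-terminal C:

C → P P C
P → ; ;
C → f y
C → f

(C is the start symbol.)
FIRST sets of the other non-terminals involved (by the same procedure, iterated to a fixed point):
  FIRST(P) = { ';' }

From C → P P C:
  - P is a non-terminal: add FIRST(P) \ {ε} = { ';' }
    P is not nullable, so stop
From C → f y:
  - f is a terminal: add 'f' and stop
From C → f:
  - f is a terminal: add 'f' and stop

Collecting: FIRST(C) = { ';', 'f' }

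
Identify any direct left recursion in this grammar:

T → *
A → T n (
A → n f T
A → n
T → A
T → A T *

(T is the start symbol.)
Direct left recursion occurs when N → N α for some non-terminal N (the right-hand side begins with the left-hand side itself).

T → *: starts with '*'
A → T n (: starts with T
A → n f T: starts with n
A → n: starts with n
T → A: starts with A
T → A T *: starts with A

No direct left recursion found.

Answer: No direct left recursion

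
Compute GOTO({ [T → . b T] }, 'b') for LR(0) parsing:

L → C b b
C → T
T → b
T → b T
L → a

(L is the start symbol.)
GOTO(I, 'b') = CLOSURE({ [A → αX.β] : [A → α.Xβ] ∈ I, X = 'b' })

Items with dot before 'b', with the dot advanced:
  [T → . b T] → [T → b . T]
Closure of the advanced items:
  [T → b . T] has the dot before T: add [T → . b], [T → . b T]

GOTO = { [T → . b T], [T → . b], [T → b . T] }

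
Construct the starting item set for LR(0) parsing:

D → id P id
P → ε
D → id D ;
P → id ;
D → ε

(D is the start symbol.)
{ [D → . id D ;], [D → . id P id], [D → .], [D' → . D] }

First, augment the grammar with D' → D
I₀ = CLOSURE({ [D' → . D] }):
  [D' → . D] has the dot before D: add [D → . id P id], [D → . id D ;], [D → .]
No further items can be added.

I₀ = { [D → . id D ;], [D → . id P id], [D → .], [D' → . D] }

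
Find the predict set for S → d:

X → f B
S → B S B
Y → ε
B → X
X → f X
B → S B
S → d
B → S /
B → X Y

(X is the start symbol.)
{ 'd' }

PREDICT(S → d) = (FIRST(RHS) \ {ε}) ∪ (FOLLOW(S) if ε ∈ FIRST(RHS), i.e. RHS ⇒* ε)
FIRST(d) = { 'd' }
ε ∉ FIRST(d), so FOLLOW(S) is not added.
PREDICT(S → d) = { 'd' }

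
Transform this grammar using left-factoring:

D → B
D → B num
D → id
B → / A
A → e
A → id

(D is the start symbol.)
D → B D'
D' → ε
D' → num
D → id
B → / A
A → e
A → id

Left-factoring transforms A → αβ₁ | αβ₂ into A → αA' and A' → β₁ | β₂
(α is the longest common prefix among the alternatives). Repeat until
no nonterminal has two alternatives with a common prefix.

Round 1: D has alternatives sharing prefix 'B'. Introduce D': D → B D'
  Add: D' → ε
  Add: D' → num

No remaining common prefixes — done.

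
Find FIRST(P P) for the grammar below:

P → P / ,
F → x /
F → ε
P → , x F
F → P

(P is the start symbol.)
FIRST sets of the non-terminals involved (from the grammar, by fixed-point iteration):
  FIRST(P) = { ',' }

To compute FIRST(P P), process the symbols left to right:
Symbol P is a non-terminal. Add FIRST(P) \ {ε} = { ',' }
P is not nullable (ε ∉ FIRST(P)), so stop here.
FIRST(P P) = { ',' }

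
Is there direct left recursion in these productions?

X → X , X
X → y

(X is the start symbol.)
Direct left recursion occurs when N → N α for some non-terminal N (the right-hand side begins with the left-hand side itself).

X → X , X: LEFT RECURSIVE (starts with X)
X → y: starts with y

The grammar has direct left recursion on: X.

Answer: Yes, X is left-recursive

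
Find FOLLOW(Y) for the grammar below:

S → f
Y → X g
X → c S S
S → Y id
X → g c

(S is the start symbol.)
To compute FOLLOW(Y), find every occurrence of Y on a right-hand side N → α Y β: add FIRST(β) \ {ε}, and if β is empty or nullable also add FOLLOW(N). Iterate to a fixed point.

In S → Y id: Y is followed by id, add FIRST(id) \ {ε} = { 'id' }

Taking the union: FOLLOW(Y) = { 'id' }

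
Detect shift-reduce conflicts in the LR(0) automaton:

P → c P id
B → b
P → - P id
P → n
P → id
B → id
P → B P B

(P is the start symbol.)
No shift-reduce conflicts

Augment with P' → P and build the canonical LR(0) collection (I0 = CLOSURE({[P' → . P]}), then GOTO on every symbol after a dot until no new states appear). It has 15 states:
  I0: { [B → . b], [B → . id], [P → . - P id], [P → . B P B], [P → . c P id], [P → . id], [P → . n], [P' → . P] }  — shift
  I1: { [B → . b], [B → . id], [P → - . P id], [P → . - P id], [P → . B P B], [P → . c P id], [P → . id], [P → . n] }  — shift
  I2: { [B → . b], [B → . id], [P → . - P id], [P → . B P B], [P → . c P id], [P → . id], [P → . n], [P → B . P B] }  — shift
  I3: { [P' → P .] }  — accept
  I4: { [B → b .] }  — reduce
  I5: { [B → . b], [B → . id], [P → . - P id], [P → . B P B], [P → . c P id], [P → . id], [P → . n], [P → c . P id] }  — shift
  I6: { [B → id .], [P → id .] }  — 2 reduces
  I7: { [P → n .] }  — reduce
  I8: { [P → c P . id] }  — shift
  I9: { [P → c P id .] }  — reduce
  I10: { [B → . b], [B → . id], [P → B P . B] }  — shift
  I11: { [P → B P B .] }  — reduce
  I12: { [B → id .] }  — reduce
  I13: { [P → - P . id] }  — shift
  I14: { [P → - P id .] }  — reduce

No state contains both a complete item and a shift item.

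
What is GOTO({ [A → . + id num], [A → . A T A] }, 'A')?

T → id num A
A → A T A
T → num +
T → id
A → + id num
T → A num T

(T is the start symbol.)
GOTO(I, 'A') = CLOSURE({ [A → αX.β] : [A → α.Xβ] ∈ I, X = 'A' })

Items with dot before 'A', with the dot advanced:
  [A → . A T A] → [A → A . T A]
Closure of the advanced items:
  [A → A . T A] has the dot before T: add [T → . id num A], [T → . num +], [T → . id], [T → . A num T]
  [T → . A num T] has the dot before A: add [A → . A T A], [A → . + id num]

GOTO = { [A → . + id num], [A → . A T A], [A → A . T A], [T → . A num T], [T → . id num A], [T → . id], [T → . num +] }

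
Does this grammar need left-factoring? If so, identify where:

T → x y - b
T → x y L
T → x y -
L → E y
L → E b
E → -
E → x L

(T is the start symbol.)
Left-factoring is needed when two productions for the same non-terminal
share a common prefix on the right-hand side.

Productions for T:
  T → x y - b
  T → x y L
  T → x y -
Productions for L:
  L → E y
  L → E b
Productions for E:
  E → -
  E → x L

Found common prefix 'x y' in productions for T
Found common prefix 'E' in productions for L

Answer: Yes, T has productions with common prefix 'x y'; L has productions with common prefix 'E'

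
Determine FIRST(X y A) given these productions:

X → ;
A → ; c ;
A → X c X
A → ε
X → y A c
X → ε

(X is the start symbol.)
FIRST sets of the non-terminals involved (from the grammar, by fixed-point iteration):
  FIRST(X) = { ';', 'y', ε }

To compute FIRST(X y A), process the symbols left to right:
Symbol X is a non-terminal. Add FIRST(X) \ {ε} = { ';', 'y' }
X is nullable (ε ∈ FIRST(X)), continue to the next symbol.
Symbol y is a terminal. Add 'y' and stop.
FIRST(X y A) = { ';', 'y' }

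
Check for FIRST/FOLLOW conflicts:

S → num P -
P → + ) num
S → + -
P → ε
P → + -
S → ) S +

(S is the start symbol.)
No FIRST/FOLLOW conflicts.

A FIRST/FOLLOW conflict occurs when a non-terminal N has a nullable alternative N → β (β ⇒* ε) and another alternative N → α with FIRST(α) ∩ FOLLOW(N) ≠ ∅: on such a lookahead the parser cannot decide between expanding α and letting N vanish via β.

Nullable non-terminals: P.

P: nullable alternative(s) P → ε; FOLLOW(P) = { '-' }
  P → + ) num: FIRST \ {ε} = { '+' } — disjoint from FOLLOW(P)
  P → ε: FIRST \ {ε} = { } — this is the only nullable alternative, skip
  P → + -: FIRST \ {ε} = { '+' } — disjoint from FOLLOW(P)

S has no nullable alternative, so no FIRST/FOLLOW check is needed there.

No FIRST/FOLLOW conflicts found.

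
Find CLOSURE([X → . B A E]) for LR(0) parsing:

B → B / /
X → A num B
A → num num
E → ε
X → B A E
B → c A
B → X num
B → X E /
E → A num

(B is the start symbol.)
To compute CLOSURE, for each item [A → α.Bβ] where B is a non-terminal, add [B → .γ] for all productions B → γ; repeat for the newly added items until nothing changes.

Start with: [X → . B A E]
  [X → . B A E] has the dot before B: add [B → . B / /], [B → . c A], [B → . X num], [B → . X E /]
  [B → . X num] has the dot before X: add [X → . A num B]
  [X → . A num B] has the dot before A: add [A → . num num]
No further items can be added.

CLOSURE = { [A → . num num], [B → . B / /], [B → . X E /], [B → . X num], [B → . c A], [X → . A num B], [X → . B A E] }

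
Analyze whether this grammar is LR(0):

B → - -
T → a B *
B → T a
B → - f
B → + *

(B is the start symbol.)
Augment with B' → B and build the canonical LR(0) collection (I0 = CLOSURE({[B' → . B]}), then GOTO on every symbol after a dot until no new states appear). It has 12 states:
  I0: { [B → . + *], [B → . - -], [B → . - f], [B → . T a], [B' → . B], [T → . a B *] }  — shift
  I1: { [B → + . *] }  — shift
  I2: { [B → - . -], [B → - . f] }  — shift
  I3: { [B' → B .] }  — accept
  I4: { [B → T . a] }  — shift
  I5: { [B → . + *], [B → . - -], [B → . - f], [B → . T a], [T → . a B *], [T → a . B *] }  — shift
  I6: { [T → a B . *] }  — shift
  I7: { [T → a B * .] }  — reduce
  I8: { [B → T a .] }  — reduce
  I9: { [B → - - .] }  — reduce
  I10: { [B → - f .] }  — reduce
  I11: { [B → + * .] }  — reduce

Every state is either a pure shift/goto state or contains exactly one complete item and nothing to shift — no conflicts. The grammar is LR(0).

Answer: Yes, the grammar is LR(0)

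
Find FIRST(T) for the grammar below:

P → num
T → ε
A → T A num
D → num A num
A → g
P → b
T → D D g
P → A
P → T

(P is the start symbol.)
{ 'num', ε }

To compute FIRST(T), examine every production with T on the left-hand side, reading each right-hand side left to right until a non-nullable symbol is reached.

FIRST sets of the other non-terminals involved (by the same procedure, iterated to a fixed point):
  FIRST(D) = { 'num' }

From T → ε:
  - ε-production, so ε ∈ FIRST(T)
From T → D D g:
  - D is a non-terminal: add FIRST(D) \ {ε} = { 'num' }
    D is not nullable, so stop

Collecting: FIRST(T) = { 'num', ε }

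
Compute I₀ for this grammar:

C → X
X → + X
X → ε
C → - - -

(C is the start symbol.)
First, augment the grammar with C' → C
I₀ = CLOSURE({ [C' → . C] }):
  [C' → . C] has the dot before C: add [C → . X], [C → . - - -]
  [C → . X] has the dot before X: add [X → . + X], [X → .]
No further items can be added.

I₀ = { [C → . - - -], [C → . X], [C' → . C], [X → . + X], [X → .] }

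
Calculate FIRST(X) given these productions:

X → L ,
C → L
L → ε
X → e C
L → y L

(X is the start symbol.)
{ ',', 'e', 'y' }

To compute FIRST(X), examine every production with X on the left-hand side, reading each right-hand side left to right until a non-nullable symbol is reached.

FIRST sets of the other non-terminals involved (by the same procedure, iterated to a fixed point):
  FIRST(L) = { 'y', ε }

From X → L ,:
  - L is a non-terminal: add FIRST(L) \ {ε} = { 'y' }
    L is nullable, so continue to the next symbol
  - ',' is a terminal: add ',' and stop
From X → e C:
  - e is a terminal: add 'e' and stop

Collecting: FIRST(X) = { ',', 'e', 'y' }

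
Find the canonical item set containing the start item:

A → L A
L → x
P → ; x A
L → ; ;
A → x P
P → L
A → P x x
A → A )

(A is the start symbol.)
{ [A → . A )], [A → . L A], [A → . P x x], [A → . x P], [A' → . A], [L → . ; ;], [L → . x], [P → . ; x A], [P → . L] }

First, augment the grammar with A' → A
I₀ = CLOSURE({ [A' → . A] }):
  [A' → . A] has the dot before A: add [A → . L A], [A → . x P], [A → . P x x], [A → . A )]
  [A → . L A] has the dot before L: add [L → . x], [L → . ; ;]
  [A → . P x x] has the dot before P: add [P → . ; x A], [P → . L]
No further items can be added.

I₀ = { [A → . A )], [A → . L A], [A → . P x x], [A → . x P], [A' → . A], [L → . ; ;], [L → . x], [P → . ; x A], [P → . L] }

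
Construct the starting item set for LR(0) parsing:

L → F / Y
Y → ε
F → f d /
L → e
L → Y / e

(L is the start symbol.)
{ [F → . f d /], [L → . F / Y], [L → . Y / e], [L → . e], [L' → . L], [Y → .] }

First, augment the grammar with L' → L
I₀ = CLOSURE({ [L' → . L] }):
  [L' → . L] has the dot before L: add [L → . F / Y], [L → . e], [L → . Y / e]
  [L → . F / Y] has the dot before F: add [F → . f d /]
  [L → . Y / e] has the dot before Y: add [Y → .]
No further items can be added.

I₀ = { [F → . f d /], [L → . F / Y], [L → . Y / e], [L → . e], [L' → . L], [Y → .] }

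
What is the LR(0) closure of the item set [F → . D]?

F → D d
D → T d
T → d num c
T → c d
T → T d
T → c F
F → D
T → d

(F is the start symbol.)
To compute CLOSURE, for each item [A → α.Bβ] where B is a non-terminal, add [B → .γ] for all productions B → γ; repeat for the newly added items until nothing changes.

Start with: [F → . D]
  [F → . D] has the dot before D: add [D → . T d]
  [D → . T d] has the dot before T: add [T → . d num c], [T → . c d], [T → . T d], [T → . c F], [T → . d]
No further items can be added.

CLOSURE = { [D → . T d], [F → . D], [T → . T d], [T → . c F], [T → . c d], [T → . d num c], [T → . d] }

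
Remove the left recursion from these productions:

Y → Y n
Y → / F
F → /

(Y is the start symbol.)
Y → / F Y'
Y' → n Y'
Y' → ε
F → /

Y is directly left-recursive. The standard transformation for
  A → A α₁ | ... | A α_m | β₁ | ... | β_n
is
  A  → β₁ A' | ... | β_n A'
  A' → α₁ A' | ... | α_m A' | ε

Y → / F becomes Y → / F Y'
Y → Y n becomes Y' → n Y'
Add Y' → ε

Productions for other non-terminals are unchanged:
  F → /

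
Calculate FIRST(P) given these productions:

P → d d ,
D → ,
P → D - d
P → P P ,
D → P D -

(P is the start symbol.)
To compute FIRST(P), examine every production with P on the left-hand side, reading each right-hand side left to right until a non-nullable symbol is reached.

FIRST sets of the other non-terminals involved (by the same procedure, iterated to a fixed point):
  FIRST(D) = { ',', 'd' }

From P → d d ,:
  - d is a terminal: add 'd' and stop
From P → D - d:
  - D is a non-terminal: add FIRST(D) \ {ε} = { ',', 'd' }
    D is not nullable, so stop
From P → P P ,:
  - P is the symbol being defined: contributes nothing new
    P is not nullable, so stop

Collecting: FIRST(P) = { ',', 'd' }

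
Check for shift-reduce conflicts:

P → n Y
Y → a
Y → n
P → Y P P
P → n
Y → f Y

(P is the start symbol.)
Yes — I5: [P → n .] vs [Y → . a]

Augment with P' → P and build the canonical LR(0) collection (I0 = CLOSURE({[P' → . P]}), then GOTO on every symbol after a dot until no new states appear). It has 11 states:
  I0: { [P → . Y P P], [P → . n Y], [P → . n], [P' → . P], [Y → . a], [Y → . f Y], [Y → . n] }  — shift
  I1: { [P' → P .] }  — accept
  I2: { [P → . Y P P], [P → . n Y], [P → . n], [P → Y . P P], [Y → . a], [Y → . f Y], [Y → . n] }  — shift
  I3: { [Y → a .] }  — reduce
  I4: { [Y → . a], [Y → . f Y], [Y → . n], [Y → f . Y] }  — shift
  I5: { [P → n . Y], [P → n .], [Y → . a], [Y → . f Y], [Y → . n], [Y → n .] }  — shift, 2 reduces
  I6: { [P → n Y .] }  — reduce
  I7: { [Y → n .] }  — reduce
  I8: { [Y → f Y .] }  — reduce
  I9: { [P → . Y P P], [P → . n Y], [P → . n], [P → Y P . P], [Y → . a], [Y → . f Y], [Y → . n] }  — shift
  I10: { [P → Y P P .] }  — reduce

I5 contains reduce items [P → n .], [Y → n .] and shift items [Y → . a], [Y → . f Y], [Y → . n] — shift-reduce conflict.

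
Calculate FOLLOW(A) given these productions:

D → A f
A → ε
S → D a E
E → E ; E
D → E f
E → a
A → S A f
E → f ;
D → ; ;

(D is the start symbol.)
{ 'f' }

To compute FOLLOW(A), find every occurrence of A on a right-hand side N → α A β: add FIRST(β) \ {ε}, and if β is empty or nullable also add FOLLOW(N). Iterate to a fixed point.

In D → A f: A is followed by f, add FIRST(f) \ {ε} = { 'f' }
In A → S A f: A is followed by f, add FIRST(f) \ {ε} = { 'f' }

Taking the union: FOLLOW(A) = { 'f' }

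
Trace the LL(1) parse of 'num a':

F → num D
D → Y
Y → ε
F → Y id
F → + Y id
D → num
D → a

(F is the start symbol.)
LL(1) parsing maintains a stack (initially the start symbol over $) and the input. At each step: if the stack top is a terminal, match it against the current input token; if it is a non-terminal N, replace it with the RHS of M[N, lookahead] (the unique production whose predict set contains the lookahead).

Stack is shown with the top on the left.

Stack    Input    Action
------------------------
F $      num a $  output F → num D
num D $  num a $  match 'num'
D $      a $      output D → a
a $      a $      match 'a'
$        $        accept

The string is accepted.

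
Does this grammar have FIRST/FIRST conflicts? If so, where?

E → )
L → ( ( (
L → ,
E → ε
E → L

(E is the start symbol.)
FIRST sets of the non-terminals at (or reachable through a nullable prefix from) the front of some alternative:
  FIRST(L) = { '(', ',' }

Productions for E:
  E → ): FIRST = { ')' }
  E → ε: FIRST = { ε }
  E → L: FIRST = { '(', ',' }
Productions for L:
  L → ( ( (: FIRST = { '(' }
  L → ,: FIRST = { ',' }

All alternatives of each non-terminal have pairwise disjoint FIRST sets.

Answer: No FIRST/FIRST conflicts.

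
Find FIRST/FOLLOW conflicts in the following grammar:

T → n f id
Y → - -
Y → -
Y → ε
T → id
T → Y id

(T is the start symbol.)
Nullable non-terminals: Y.

Y: nullable alternative(s) Y → ε; FOLLOW(Y) = { 'id' }
  Y → - -: FIRST \ {ε} = { '-' } — disjoint from FOLLOW(Y)
  Y → -: FIRST \ {ε} = { '-' } — disjoint from FOLLOW(Y)
  Y → ε: FIRST \ {ε} = { } — this is the only nullable alternative, skip

T has no nullable alternative, so no FIRST/FOLLOW check is needed there.

No FIRST/FOLLOW conflicts found.

Answer: No FIRST/FOLLOW conflicts.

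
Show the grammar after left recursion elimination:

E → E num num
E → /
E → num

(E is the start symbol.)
E is directly left-recursive. The standard transformation for
  A → A α₁ | ... | A α_m | β₁ | ... | β_n
is
  A  → β₁ A' | ... | β_n A'
  A' → α₁ A' | ... | α_m A' | ε

E → / becomes E → / E'
E → num becomes E → num E'
E → E num num becomes E' → num num E'
Add E' → ε

Resulting grammar:
E → / E'
E → num E'
E' → num num E'
E' → ε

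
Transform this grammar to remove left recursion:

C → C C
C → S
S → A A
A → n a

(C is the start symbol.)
C → S C'
C' → C C'
C' → ε
S → A A
A → n a

C is directly left-recursive. The standard transformation for
  A → A α₁ | ... | A α_m | β₁ | ... | β_n
is
  A  → β₁ A' | ... | β_n A'
  A' → α₁ A' | ... | α_m A' | ε

C → S becomes C → S C'
C → C C becomes C' → C C'
Add C' → ε

Productions for other non-terminals are unchanged:
  S → A A
  A → n a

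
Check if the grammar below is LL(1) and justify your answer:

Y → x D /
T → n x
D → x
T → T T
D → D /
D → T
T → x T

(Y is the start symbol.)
No. Predict set conflict for T: { 'n' }

A grammar is LL(1) if for each non-terminal N with multiple productions, the predict sets of those productions are pairwise disjoint, where PREDICT(N → α) = (FIRST(α) \ {ε}) ∪ (FOLLOW(N) if α ⇒* ε).

Relevant sets:
  FIRST(T) = { 'n', 'x' }
  FIRST(D) = { 'n', 'x' }

For T:
  PREDICT(T → n x) = { 'n' }
  PREDICT(T → T T) = { 'n', 'x' }
  PREDICT(T → x T) = { 'x' }
For D:
  PREDICT(D → x) = { 'x' }
  PREDICT(D → D '/') = { 'n', 'x' }
  PREDICT(D → T) = { 'n', 'x' }
Y has a single production, so nothing to check there.

Conflict found: Predict set conflict for T: { 'n' }
The grammar is NOT LL(1).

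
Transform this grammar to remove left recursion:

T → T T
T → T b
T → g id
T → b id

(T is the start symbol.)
T is directly left-recursive. The standard transformation for
  A → A α₁ | ... | A α_m | β₁ | ... | β_n
is
  A  → β₁ A' | ... | β_n A'
  A' → α₁ A' | ... | α_m A' | ε

T → g id becomes T → g id T'
T → b id becomes T → b id T'
T → T T becomes T' → T T'
T → T b becomes T' → b T'
Add T' → ε

Resulting grammar:
T → g id T'
T → b id T'
T' → T T'
T' → b T'
T' → ε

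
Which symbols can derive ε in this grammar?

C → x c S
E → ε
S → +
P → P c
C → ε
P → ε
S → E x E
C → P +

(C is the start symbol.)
{ 'C', 'E', 'P' }

A non-terminal is nullable if it can derive ε (the empty string): either it has an ε-production, or it has a production whose right-hand side consists entirely of nullable non-terminals.

ε-productions: E → ε, C → ε, P → ε
So E, C, P are immediately nullable.
No further non-terminal can be added: every production for the remaining non-terminals contains a terminal or a non-nullable non-terminal.
Nullable = { 'C', 'E', 'P' }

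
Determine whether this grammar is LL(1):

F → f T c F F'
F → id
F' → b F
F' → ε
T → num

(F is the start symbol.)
Relevant sets:
  FOLLOW(F') = { $, 'b' }

For F:
  PREDICT(F → f T c F F') = { 'f' }
  PREDICT(F → id) = { 'id' }
For F':
  PREDICT(F' → b F) = { 'b' }
  PREDICT(F' → ε) = { $, 'b' }
T has a single production, so nothing to check there.

Conflict found: Predict set conflict for F': { 'b' }
The grammar is NOT LL(1).

Answer: No. Predict set conflict for F': { 'b' }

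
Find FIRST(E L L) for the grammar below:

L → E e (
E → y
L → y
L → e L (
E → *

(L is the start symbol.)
FIRST sets of the non-terminals involved (from the grammar, by fixed-point iteration):
  FIRST(E) = { '*', 'y' }

To compute FIRST(E L L), process the symbols left to right:
Symbol E is a non-terminal. Add FIRST(E) \ {ε} = { '*', 'y' }
E is not nullable (ε ∉ FIRST(E)), so stop here.
FIRST(E L L) = { '*', 'y' }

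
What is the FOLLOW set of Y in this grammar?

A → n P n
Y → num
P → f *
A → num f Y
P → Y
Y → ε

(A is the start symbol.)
In A → num f Y: Y is at the end, add FOLLOW(A)
In P → Y: Y is at the end, add FOLLOW(P)

The FOLLOW sets referred to above (computed the same way, to a fixed point):
  FOLLOW(A) = { $ }
  FOLLOW(P) = { 'n' }

Taking the union: FOLLOW(Y) = { $, 'n' }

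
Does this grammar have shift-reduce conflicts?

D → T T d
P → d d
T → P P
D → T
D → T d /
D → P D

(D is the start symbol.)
A shift-reduce conflict occurs when an LR(0) state has both:
  - a complete (reduce) item [A → α .] (dot at the end), and
  - a shift item [B → β . c γ] (dot before a terminal).

Augment with D' → D and build the canonical LR(0) collection (I0 = CLOSURE({[D' → . D]}), then GOTO on every symbol after a dot until no new states appear). It has 14 states:
  I0: { [D → . P D], [D → . T T d], [D → . T d /], [D → . T], [D' → . D], [P → . d d], [T → . P P] }  — shift
  I1: { [D' → D .] }  — accept
  I2: { [D → . P D], [D → . T T d], [D → . T d /], [D → . T], [D → P . D], [P → . d d], [T → . P P], [T → P . P] }  — shift
  I3: { [D → T . T d], [D → T . d /], [D → T .], [P → . d d], [T → . P P] }  — shift, reduce
  I4: { [P → d . d] }  — shift
  I5: { [P → d d .] }  — reduce
  I6: { [P → . d d], [T → P . P] }  — shift
  I7: { [D → T T . d] }  — shift
  I8: { [D → T d . /], [P → d . d] }  — shift
  I9: { [D → T d / .] }  — reduce
  I10: { [D → T T d .] }  — reduce
  I11: { [T → P P .] }  — reduce
  I12: { [D → P D .] }  — reduce
  I13: { [D → . P D], [D → . T T d], [D → . T d /], [D → . T], [D → P . D], [P → . d d], [T → . P P], [T → P . P], [T → P P .] }  — shift, reduce

I3 contains reduce item [D → T .] and shift items [D → T . d /], [P → . d d] — shift-reduce conflict.
I13 contains reduce item [T → P P .] and shift item [P → . d d] — shift-reduce conflict.

Answer: Yes — I3: [D → T .] vs [D → T . d /]; I13: [T → P P .] vs [P → . d d]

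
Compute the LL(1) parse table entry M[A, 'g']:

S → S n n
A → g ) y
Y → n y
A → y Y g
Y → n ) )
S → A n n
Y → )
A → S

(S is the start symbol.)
To find M[A, 'g'], we find productions for A where 'g' is in the predict set (PREDICT(N → α) = (FIRST(α) \ {ε}) ∪ (FOLLOW(N) if α ⇒* ε)).

Relevant sets:
  FIRST(S) = { 'g', 'y' }

A → g ) y: PREDICT = { 'g' }
  'g' is in predict set, so this production goes in M[A, 'g']
A → y Y g: PREDICT = { 'y' }
A → S: PREDICT = { 'g', 'y' }
  'g' is in predict set, so this production goes in M[A, 'g']

M[A, 'g'] = A → g ) y, A → S  (a multiply-defined cell — the grammar is not LL(1))

Answer: A → g ) y, A → S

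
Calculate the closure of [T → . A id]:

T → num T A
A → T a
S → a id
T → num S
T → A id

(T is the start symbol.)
To compute CLOSURE, for each item [A → α.Bβ] where B is a non-terminal, add [B → .γ] for all productions B → γ; repeat for the newly added items until nothing changes.

Start with: [T → . A id]
  [T → . A id] has the dot before A: add [A → . T a]
  [A → . T a] has the dot before T: add [T → . num T A], [T → . num S]
No further items can be added.

CLOSURE = { [A → . T a], [T → . A id], [T → . num S], [T → . num T A] }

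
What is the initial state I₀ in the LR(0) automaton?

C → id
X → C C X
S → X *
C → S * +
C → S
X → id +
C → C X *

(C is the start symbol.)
{ [C → . C X *], [C → . S * +], [C → . S], [C → . id], [C' → . C], [S → . X *], [X → . C C X], [X → . id +] }

First, augment the grammar with C' → C
I₀ = CLOSURE({ [C' → . C] }):
  [C' → . C] has the dot before C: add [C → . id], [C → . S * +], [C → . S], [C → . C X *]
  [C → . S * +] has the dot before S: add [S → . X *]
  [S → . X *] has the dot before X: add [X → . C C X], [X → . id +]
No further items can be added.

I₀ = { [C → . C X *], [C → . S * +], [C → . S], [C → . id], [C' → . C], [S → . X *], [X → . C C X], [X → . id +] }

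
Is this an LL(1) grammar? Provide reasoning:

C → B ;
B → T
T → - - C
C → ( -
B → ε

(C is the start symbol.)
Yes, the grammar is LL(1).

A grammar is LL(1) if for each non-terminal N with multiple productions, the predict sets of those productions are pairwise disjoint, where PREDICT(N → α) = (FIRST(α) \ {ε}) ∪ (FOLLOW(N) if α ⇒* ε).

Relevant sets:
  FIRST(B) = { '-', ε }
  FIRST(T) = { '-' }
  FOLLOW(B) = { ';' }

For C:
  PREDICT(C → B ';') = { '-', ';' }
  PREDICT(C → '(' '-') = { '(' }
For B:
  PREDICT(B → T) = { '-' }
  PREDICT(B → ε) = { ';' }
T has a single production, so nothing to check there.

All predict sets are disjoint. The grammar IS LL(1).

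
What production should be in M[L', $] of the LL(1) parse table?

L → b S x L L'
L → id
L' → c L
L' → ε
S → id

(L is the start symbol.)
L' → ε

To find M[L', $], we find productions for L' where $ is in the predict set (PREDICT(N → α) = (FIRST(α) \ {ε}) ∪ (FOLLOW(N) if α ⇒* ε)).

Relevant sets:
  FOLLOW(L') = { $, 'c' }

L' → c L: PREDICT = { 'c' }
L' → ε: PREDICT = { $, 'c' }
  $ is in predict set, so this production goes in M[L', $]

M[L', $] = L' → ε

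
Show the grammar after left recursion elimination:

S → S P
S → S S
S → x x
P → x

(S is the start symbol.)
S is directly left-recursive. The standard transformation for
  A → A α₁ | ... | A α_m | β₁ | ... | β_n
is
  A  → β₁ A' | ... | β_n A'
  A' → α₁ A' | ... | α_m A' | ε

S → x x becomes S → x x S'
S → S P becomes S' → P S'
S → S S becomes S' → S S'
Add S' → ε

Productions for other non-terminals are unchanged:
  P → x

Resulting grammar:
S → x x S'
S' → P S'
S' → S S'
S' → ε
P → x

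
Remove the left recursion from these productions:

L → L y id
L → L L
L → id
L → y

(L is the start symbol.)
L is directly left-recursive. The standard transformation for
  A → A α₁ | ... | A α_m | β₁ | ... | β_n
is
  A  → β₁ A' | ... | β_n A'
  A' → α₁ A' | ... | α_m A' | ε

L → id becomes L → id L'
L → y becomes L → y L'
L → L y id becomes L' → y id L'
L → L L becomes L' → L L'
Add L' → ε

Resulting grammar:
L → id L'
L → y L'
L' → y id L'
L' → L L'
L' → ε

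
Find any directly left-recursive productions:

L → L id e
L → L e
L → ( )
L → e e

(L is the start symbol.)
Direct left recursion occurs when N → N α for some non-terminal N (the right-hand side begins with the left-hand side itself).

L → L id e: LEFT RECURSIVE (starts with L)
L → L e: LEFT RECURSIVE (starts with L)
L → ( ): starts with '('
L → e e: starts with e

The grammar has direct left recursion on: L.

Answer: Yes, L is left-recursive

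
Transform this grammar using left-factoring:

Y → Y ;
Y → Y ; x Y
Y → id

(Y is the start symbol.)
Left-factoring transforms A → αβ₁ | αβ₂ into A → αA' and A' → β₁ | β₂
(α is the longest common prefix among the alternatives). Repeat until
no nonterminal has two alternatives with a common prefix.

Round 1: Y has alternatives sharing prefix 'Y ;'. Introduce Y': Y → Y ; Y'
  Add: Y' → ε
  Add: Y' → x Y

No remaining common prefixes — done.

Resulting grammar:
Y → Y ; Y'
Y' → ε
Y' → x Y
Y → id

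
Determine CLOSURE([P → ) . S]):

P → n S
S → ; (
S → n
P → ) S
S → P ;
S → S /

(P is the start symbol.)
{ [P → ) . S], [P → . ) S], [P → . n S], [S → . ; (], [S → . P ;], [S → . S /], [S → . n] }

To compute CLOSURE, for each item [A → α.Bβ] where B is a non-terminal, add [B → .γ] for all productions B → γ; repeat for the newly added items until nothing changes.

Start with: [P → ) . S]
  [P → ) . S] has the dot before S: add [S → . ; (], [S → . n], [S → . P ;], [S → . S /]
  [S → . P ;] has the dot before P: add [P → . n S], [P → . ) S]
No further items can be added.

CLOSURE = { [P → ) . S], [P → . ) S], [P → . n S], [S → . ; (], [S → . P ;], [S → . S /], [S → . n] }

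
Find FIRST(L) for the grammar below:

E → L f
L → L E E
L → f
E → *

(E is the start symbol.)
{ 'f' }

To compute FIRST(L), examine every production with L on the left-hand side, reading each right-hand side left to right until a non-nullable symbol is reached.

From L → L E E:
  - L is the symbol being defined: contributes nothing new
    L is not nullable, so stop
From L → f:
  - f is a terminal: add 'f' and stop

Collecting: FIRST(L) = { 'f' }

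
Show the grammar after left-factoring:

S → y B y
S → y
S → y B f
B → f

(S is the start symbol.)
Left-factoring transforms A → αβ₁ | αβ₂ into A → αA' and A' → β₁ | β₂
(α is the longest common prefix among the alternatives). Repeat until
no nonterminal has two alternatives with a common prefix.

Round 1: S has alternatives sharing prefix 'y'. Introduce S': S → y S'
  Add: S' → B y
  Add: S' → ε
  Add: S' → B f

Round 2: S' has alternatives sharing prefix 'B'. Introduce S'': S' → B S''
  Add: S'' → y
  Add: S'' → f

No remaining common prefixes — done.

Resulting grammar:
S → y S'
S' → B S''
S'' → y
S'' → f
S' → ε
B → f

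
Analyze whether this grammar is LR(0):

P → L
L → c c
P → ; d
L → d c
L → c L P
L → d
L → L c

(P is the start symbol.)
No. Shift-reduce conflict between [P → L .] and [L → L . c]

Augment with P' → P and build the canonical LR(0) collection (I0 = CLOSURE({[P' → . P]}), then GOTO on every symbol after a dot until no new states appear). It has 13 states:
  I0: { [L → . L c], [L → . c L P], [L → . c c], [L → . d c], [L → . d], [P → . ; d], [P → . L], [P' → . P] }  — shift
  I1: { [P → ; . d] }  — shift
  I2: { [L → L . c], [P → L .] }  — shift, reduce
  I3: { [P' → P .] }  — accept
  I4: { [L → . L c], [L → . c L P], [L → . c c], [L → . d c], [L → . d], [L → c . L P], [L → c . c] }  — shift
  I5: { [L → d . c], [L → d .] }  — shift, reduce
  I6: { [L → d c .] }  — reduce
  I7: { [L → . L c], [L → . c L P], [L → . c c], [L → . d c], [L → . d], [L → L . c], [L → c L . P], [P → . ; d], [P → . L] }  — shift
  I8: { [L → . L c], [L → . c L P], [L → . c c], [L → . d c], [L → . d], [L → c . L P], [L → c . c], [L → c c .] }  — shift, reduce
  I9: { [L → c L P .] }  — reduce
  I10: { [L → . L c], [L → . c L P], [L → . c c], [L → . d c], [L → . d], [L → L c .], [L → c . L P], [L → c . c] }  — shift, reduce
  I11: { [L → L c .] }  — reduce
  I12: { [P → ; d .] }  — reduce

Conflict in state I2:
  Shift-reduce conflict between [P → L .] and [L → L . c]
So the grammar is NOT LR(0).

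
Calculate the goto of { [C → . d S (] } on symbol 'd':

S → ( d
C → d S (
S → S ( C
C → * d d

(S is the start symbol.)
GOTO(I, 'd') = CLOSURE({ [A → αX.β] : [A → α.Xβ] ∈ I, X = 'd' })

Items with dot before 'd', with the dot advanced:
  [C → . d S (] → [C → d . S (]
Closure of the advanced items:
  [C → d . S (] has the dot before S: add [S → . ( d], [S → . S ( C]

GOTO = { [C → d . S (], [S → . ( d], [S → . S ( C] }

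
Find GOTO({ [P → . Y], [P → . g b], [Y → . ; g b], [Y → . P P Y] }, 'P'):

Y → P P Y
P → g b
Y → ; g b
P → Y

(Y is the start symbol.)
GOTO(I, 'P') = CLOSURE({ [A → αX.β] : [A → α.Xβ] ∈ I, X = 'P' })

Items with dot before 'P', with the dot advanced:
  [Y → . P P Y] → [Y → P . P Y]
Closure of the advanced items:
  [Y → P . P Y] has the dot before P: add [P → . g b], [P → . Y]
  [P → . Y] has the dot before Y: add [Y → . P P Y], [Y → . ; g b]

GOTO = { [P → . Y], [P → . g b], [Y → . ; g b], [Y → . P P Y], [Y → P . P Y] }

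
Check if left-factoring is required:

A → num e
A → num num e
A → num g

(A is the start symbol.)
Yes, A has productions with common prefix 'num'

Left-factoring is needed when two productions for the same non-terminal
share a common prefix on the right-hand side.

Productions for A:
  A → num e
  A → num num e
  A → num g

Found common prefix 'num' in productions for A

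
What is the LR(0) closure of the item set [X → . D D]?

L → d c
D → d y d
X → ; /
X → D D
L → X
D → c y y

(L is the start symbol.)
Start with: [X → . D D]
  [X → . D D] has the dot before D: add [D → . d y d], [D → . c y y]
No further items can be added.

CLOSURE = { [D → . c y y], [D → . d y d], [X → . D D] }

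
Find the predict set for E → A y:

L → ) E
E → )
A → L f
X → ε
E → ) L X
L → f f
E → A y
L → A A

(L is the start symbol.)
{ ')', 'f' }

PREDICT(E → A y) = (FIRST(RHS) \ {ε}) ∪ (FOLLOW(E) if ε ∈ FIRST(RHS), i.e. RHS ⇒* ε)
FIRST(A) = { ')', 'f' }
FIRST(A y) = { ')', 'f' }
ε ∉ FIRST(A y), so FOLLOW(E) is not added.
PREDICT(E → A y) = { ')', 'f' }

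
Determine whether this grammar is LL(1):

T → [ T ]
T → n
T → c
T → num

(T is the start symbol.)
Yes, the grammar is LL(1).

A grammar is LL(1) if for each non-terminal N with multiple productions, the predict sets of those productions are pairwise disjoint, where PREDICT(N → α) = (FIRST(α) \ {ε}) ∪ (FOLLOW(N) if α ⇒* ε).

For T:
  PREDICT(T → '[' T ']') = { '[' }
  PREDICT(T → n) = { 'n' }
  PREDICT(T → c) = { 'c' }
  PREDICT(T → num) = { 'num' }

All predict sets are disjoint. The grammar IS LL(1).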